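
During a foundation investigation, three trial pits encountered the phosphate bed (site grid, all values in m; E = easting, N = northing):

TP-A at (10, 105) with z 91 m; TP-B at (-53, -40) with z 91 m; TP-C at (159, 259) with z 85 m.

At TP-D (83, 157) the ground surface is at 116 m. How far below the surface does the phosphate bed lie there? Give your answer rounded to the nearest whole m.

29 m

Two edge vectors: TP-A→TP-B = (-63, -145, 0), TP-A→TP-C = (149, 154, -6).
Normal n = (TP-A→TP-B) × (TP-A→TP-C) = (870, -378, 11903).
So ∂z/∂E = −n_x/n_z = −0.07309 and ∂z/∂N = −n_y/n_z = 0.03176.
Intercept c from TP-A: 91 + 0.73 − 3.33 = 88.40.
At (83, 157): z_contact = −6.1 + 5.0 + 88.40 = 87.3 m.
Depth below ground = 116 − 87.3 = 29 m.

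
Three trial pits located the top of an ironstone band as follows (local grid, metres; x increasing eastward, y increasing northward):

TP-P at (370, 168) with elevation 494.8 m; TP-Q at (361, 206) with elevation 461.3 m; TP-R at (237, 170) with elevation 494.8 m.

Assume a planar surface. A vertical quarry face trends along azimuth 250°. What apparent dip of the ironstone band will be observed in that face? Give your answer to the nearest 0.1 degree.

17.5°

Let the plane be z = a·x + b·y + c.
TP-Q−TP-P: −9a + 38b = −33.5;  TP-R−TP-P: −133a + 2b = 0.
Solving gives a = −0.01330, b = −0.88473.
Unit vector along 250° is (sin 250°, cos 250°) = (-0.9397, -0.3420).
Slope in that direction = a·(-0.9397) + b·(-0.3420) = 0.31510.
Apparent dip = arctan|0.31510| = 17.5° (true dip is 41.5°, so apparent ≤ true as expected).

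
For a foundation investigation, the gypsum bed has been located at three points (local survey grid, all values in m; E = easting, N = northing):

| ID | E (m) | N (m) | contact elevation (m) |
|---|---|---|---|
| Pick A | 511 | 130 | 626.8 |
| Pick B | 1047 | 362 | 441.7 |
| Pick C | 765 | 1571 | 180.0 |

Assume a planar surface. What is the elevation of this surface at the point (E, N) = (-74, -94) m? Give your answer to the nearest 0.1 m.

Let the plane be z = a·E + b·N + c.
Pick B−Pick A: 536a + 232b = −185.1;  Pick C−Pick A: 254a + 1441b = −446.8.
Solving gives a = −0.228568, b = −0.269774.
Then c = 626.8 − a·511 − b·130 = 778.67.
At (-74, -94): z = 16.9 + 25.4 + 778.67 = 820.9 m.

820.9 m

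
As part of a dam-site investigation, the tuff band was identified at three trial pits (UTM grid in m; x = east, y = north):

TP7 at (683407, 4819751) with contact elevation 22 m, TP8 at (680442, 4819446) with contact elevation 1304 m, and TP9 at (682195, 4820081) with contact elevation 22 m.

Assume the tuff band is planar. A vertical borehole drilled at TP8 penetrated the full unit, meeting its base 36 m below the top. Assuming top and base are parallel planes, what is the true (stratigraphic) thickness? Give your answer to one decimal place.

23.1 m

Let the plane be z = a·x + b·y + c.
TP8−TP7: −2965a − 305b = 1282;  TP9−TP7: −1212a + 330b = 0.
Solving gives a = −0.31382, b = −1.15256.
|∇z| = √(a²+b²) = 1.19452, so dip δ = arctan(1.19452) = 50.07°.
True thickness = vertical thickness × cos δ = 36 × cos 50.07° = 23.1 m.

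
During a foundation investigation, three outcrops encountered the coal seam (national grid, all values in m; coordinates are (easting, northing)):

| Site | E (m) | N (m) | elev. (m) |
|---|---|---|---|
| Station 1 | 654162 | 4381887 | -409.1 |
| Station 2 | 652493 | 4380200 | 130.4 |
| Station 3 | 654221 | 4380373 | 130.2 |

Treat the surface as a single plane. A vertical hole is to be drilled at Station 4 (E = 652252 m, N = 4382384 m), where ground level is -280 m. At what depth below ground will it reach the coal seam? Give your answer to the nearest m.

Two edge vectors: Station 1→Station 2 = (-1669, -1687, 539.5), Station 1→Station 3 = (59, -1514, 539.3).
Normal n = (Station 1→Station 2) × (Station 1→Station 3) = (-92996.1, 931922.2, 2626399).
So ∂z/∂E = −n_x/n_z = 0.03540821 and ∂z/∂N = −n_y/n_z = −0.35482887.
Intercept c from Station 1: -409.1 − 23162.71 + 1554820.03 = 1531248.22.
At (652252, 4382384): z_contact = 23095.1 − 1554996.4 + 1531248.22 = -653.1 m.
Depth below ground = -280 − (-653.1) = 373 m.

373 m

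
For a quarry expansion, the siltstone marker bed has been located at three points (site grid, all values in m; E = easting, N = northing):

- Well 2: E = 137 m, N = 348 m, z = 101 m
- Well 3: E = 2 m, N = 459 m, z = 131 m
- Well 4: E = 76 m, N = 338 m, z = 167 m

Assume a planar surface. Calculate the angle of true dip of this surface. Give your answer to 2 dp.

52.03°

Let the plane be z = a·E + b·N + c.
Well 3−Well 2: −135a + 111b = 30;  Well 4−Well 2: −61a − 10b = 66.
Solving gives a = −0.93905, b = −0.87181.
Gradient magnitude |∇z| = √(a² + b²) = √(0.88181 + 0.76006) = 1.28135.
True dip = arctan(1.28135) = 52.03°, dipping toward NE (azimuth ≈ 047°).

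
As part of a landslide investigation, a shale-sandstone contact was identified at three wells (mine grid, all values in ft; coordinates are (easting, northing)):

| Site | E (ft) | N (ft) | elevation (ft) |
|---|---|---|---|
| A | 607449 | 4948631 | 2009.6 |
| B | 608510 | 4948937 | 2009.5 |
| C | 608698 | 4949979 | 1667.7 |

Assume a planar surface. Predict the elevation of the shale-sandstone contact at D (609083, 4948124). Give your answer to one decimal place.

2347.9 ft

Two edge vectors: A→B = (1061, 306, -0.1), A→C = (1249, 1348, -341.9).
Normal n = (A→B) × (A→C) = (-104486.6, 362631, 1048034).
So ∂z/∂E = −n_x/n_z = 0.099697720 and ∂z/∂N = −n_y/n_z = −0.346010721.
Intercept c from A: 2009.6 − 60561.28 + 1712279.38 = 1653727.70.
At (609083, 4948124): z = 60724.2 − 1712104.0 + 1653727.70 = 2347.9 ft.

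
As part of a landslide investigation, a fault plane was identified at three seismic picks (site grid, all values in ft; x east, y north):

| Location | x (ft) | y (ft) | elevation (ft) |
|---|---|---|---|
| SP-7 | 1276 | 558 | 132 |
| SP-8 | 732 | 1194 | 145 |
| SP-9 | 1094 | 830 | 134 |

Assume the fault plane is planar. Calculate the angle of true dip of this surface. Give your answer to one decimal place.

Let the plane be z = a·x + b·y + c.
SP-8−SP-7: −544a + 636b = 13;  SP-9−SP-7: −182a + 272b = 2.
Solving gives a = −0.07028, b = −0.03967.
Gradient magnitude |∇z| = √(a² + b²) = √(0.00494 + 0.00157) = 0.08070.
True dip = arctan(0.08070) = 4.6°, dipping toward ENE (azimuth ≈ 061°).

4.6°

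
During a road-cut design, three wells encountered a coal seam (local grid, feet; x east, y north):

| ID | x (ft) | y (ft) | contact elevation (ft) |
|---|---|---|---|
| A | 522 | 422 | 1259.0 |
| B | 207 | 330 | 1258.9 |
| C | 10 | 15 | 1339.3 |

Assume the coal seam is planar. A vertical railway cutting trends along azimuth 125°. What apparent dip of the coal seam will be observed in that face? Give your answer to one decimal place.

Let the plane be z = a·x + b·y + c.
B−A: −315a − 92b = −0.1;  C−A: −512a − 407b = 80.3.
Solving gives a = 0.09159, b = −0.31252.
Unit vector along 125° is (sin 125°, cos 125°) = (0.8192, -0.5736).
Slope in that direction = a·(0.8192) + b·(-0.5736) = 0.25428.
Apparent dip = arctan|0.25428| = 14.3° (true dip is 18.0°, so apparent ≤ true as expected).

14.3°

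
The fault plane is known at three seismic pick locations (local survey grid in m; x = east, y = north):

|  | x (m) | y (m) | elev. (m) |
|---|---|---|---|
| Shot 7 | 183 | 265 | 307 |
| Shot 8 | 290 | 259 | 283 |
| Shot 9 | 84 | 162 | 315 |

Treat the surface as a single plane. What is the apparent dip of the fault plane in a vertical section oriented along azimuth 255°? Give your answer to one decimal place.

Two edge vectors: Shot 7→Shot 8 = (107, -6, -24), Shot 7→Shot 9 = (-99, -103, 8).
Normal n = (Shot 7→Shot 8) × (Shot 7→Shot 9) = (-2520, 1520, -11615).
So ∂z/∂x = −n_x/n_z = −0.21696 and ∂z/∂y = −n_y/n_z = 0.13087.
Unit vector along 255° is (sin 255°, cos 255°) = (-0.9659, -0.2588).
Slope in that direction = a·(-0.9659) + b·(-0.2588) = 0.17570.
Apparent dip = arctan|0.17570| = 10.0° (true dip is 14.2°, so apparent ≤ true as expected).

10.0°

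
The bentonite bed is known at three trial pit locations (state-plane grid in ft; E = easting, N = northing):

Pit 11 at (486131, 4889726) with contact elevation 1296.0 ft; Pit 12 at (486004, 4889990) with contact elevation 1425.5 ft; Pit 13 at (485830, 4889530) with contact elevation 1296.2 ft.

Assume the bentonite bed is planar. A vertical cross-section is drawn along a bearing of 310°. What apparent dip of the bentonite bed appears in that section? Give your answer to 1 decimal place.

23.1°

Two edge vectors: Pit 11→Pit 12 = (-127, 264, 129.5), Pit 11→Pit 13 = (-301, -196, 0.2).
Normal n = (Pit 11→Pit 12) × (Pit 11→Pit 13) = (25434.8, -38954.1, 104356).
So ∂z/∂E = −n_x/n_z = −0.24373 and ∂z/∂N = −n_y/n_z = 0.37328.
Unit vector along 310° is (sin 310°, cos 310°) = (-0.7660, 0.6428).
Slope in that direction = a·(-0.7660) + b·(0.6428) = 0.42665.
Apparent dip = arctan|0.42665| = 23.1° (true dip is 24.0°, so apparent ≤ true as expected).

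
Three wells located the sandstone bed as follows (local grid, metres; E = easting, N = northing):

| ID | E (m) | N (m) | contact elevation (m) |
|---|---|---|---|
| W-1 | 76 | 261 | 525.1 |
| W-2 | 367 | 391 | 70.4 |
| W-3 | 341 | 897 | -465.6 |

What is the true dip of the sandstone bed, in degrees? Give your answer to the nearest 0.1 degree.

Two edge vectors: W-1→W-2 = (291, 130, -454.7), W-1→W-3 = (265, 636, -990.7).
Normal n = (W-1→W-2) × (W-1→W-3) = (160398.2, 167798.2, 150626).
So ∂z/∂E = −n_x/n_z = −1.06488 and ∂z/∂N = −n_y/n_z = −1.11401.
Gradient magnitude |∇z| = √(a² + b²) = √(1.13396 + 1.24101) = 1.54109.
True dip = arctan(1.54109) = 57.0°, dipping toward NE (azimuth ≈ 044°).

57.0°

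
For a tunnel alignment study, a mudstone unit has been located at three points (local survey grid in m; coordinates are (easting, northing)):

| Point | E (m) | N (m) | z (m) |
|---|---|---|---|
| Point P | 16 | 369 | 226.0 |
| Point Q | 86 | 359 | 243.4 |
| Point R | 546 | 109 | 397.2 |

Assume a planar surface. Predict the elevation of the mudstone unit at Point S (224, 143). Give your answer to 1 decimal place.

Two edge vectors: Point P→Point Q = (70, -10, 17.4), Point P→Point R = (530, -260, 171.2).
Normal n = (Point P→Point Q) × (Point P→Point R) = (2812, -2762, -12900).
So ∂z/∂E = −n_x/n_z = 0.21798 and ∂z/∂N = −n_y/n_z = −0.21411.
Intercept c from Point P: 226 − 3.49 + 79.01 = 301.52.
At (224, 143): z = 48.8 − 30.6 + 301.52 = 319.7 m.

319.7 m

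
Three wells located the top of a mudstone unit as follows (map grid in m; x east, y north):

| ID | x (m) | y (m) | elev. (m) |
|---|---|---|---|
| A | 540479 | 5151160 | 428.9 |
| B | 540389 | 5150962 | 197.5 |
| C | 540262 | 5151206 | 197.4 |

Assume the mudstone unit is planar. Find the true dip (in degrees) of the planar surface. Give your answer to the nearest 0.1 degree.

53.5°

Two edge vectors: A→B = (-90, -198, -231.4), A→C = (-217, 46, -231.5).
Normal n = (A→B) × (A→C) = (56481.4, 29378.8, -47106).
So ∂z/∂x = −n_x/n_z = 1.19903 and ∂z/∂y = −n_y/n_z = 0.62367.
Gradient magnitude |∇z| = √(a² + b²) = √(1.43767 + 0.38897) = 1.35153.
True dip = arctan(1.35153) = 53.5°, dipping toward WSW (azimuth ≈ 243°).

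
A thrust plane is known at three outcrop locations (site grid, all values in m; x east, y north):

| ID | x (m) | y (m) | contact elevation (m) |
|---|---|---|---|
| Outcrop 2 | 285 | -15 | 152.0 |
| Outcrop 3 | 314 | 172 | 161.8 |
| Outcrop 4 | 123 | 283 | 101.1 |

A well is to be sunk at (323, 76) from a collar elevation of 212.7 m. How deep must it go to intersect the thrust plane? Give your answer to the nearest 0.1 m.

Let the plane be z = a·x + b·y + c.
Outcrop 3−Outcrop 2: 29a + 187b = 9.8;  Outcrop 4−Outcrop 2: −162a + 298b = −50.9.
Solving gives a = 0.31947, b = 0.00286.
Then c = 152 − a·285 − b·-15 = 61.00.
At (323, 76): z_contact = 103.19 + 0.22 + 61.00 = 164.40 m.
Depth below ground = 212.7 − 164.40 = 48.3 m.

48.3 m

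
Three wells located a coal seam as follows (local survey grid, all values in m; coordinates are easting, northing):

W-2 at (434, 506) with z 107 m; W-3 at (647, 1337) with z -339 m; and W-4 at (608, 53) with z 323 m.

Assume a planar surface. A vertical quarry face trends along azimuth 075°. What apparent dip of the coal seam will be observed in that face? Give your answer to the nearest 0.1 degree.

Two edge vectors: W-2→W-3 = (213, 831, -446), W-2→W-4 = (174, -453, 216).
Normal n = (W-2→W-3) × (W-2→W-4) = (-22542, -123612, -241083).
So ∂z/∂easting = −n_x/n_z = −0.09350 and ∂z/∂northing = −n_y/n_z = −0.51274.
Unit vector along 075° is (sin 75°, cos 75°) = (0.9659, 0.2588).
Slope in that direction = a·(0.9659) + b·(0.2588) = −0.22302.
Apparent dip = arctan|0.22302| = 12.6° (true dip is 27.5°, so apparent ≤ true as expected).

12.6°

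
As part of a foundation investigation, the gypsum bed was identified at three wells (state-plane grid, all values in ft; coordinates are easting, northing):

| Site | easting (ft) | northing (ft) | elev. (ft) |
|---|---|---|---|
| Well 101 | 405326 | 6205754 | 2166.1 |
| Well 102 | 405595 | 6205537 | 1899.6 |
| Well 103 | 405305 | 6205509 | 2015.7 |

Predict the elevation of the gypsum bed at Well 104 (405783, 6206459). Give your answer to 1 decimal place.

Let the plane be z = a·easting + b·northing + c.
Well 102−Well 101: 269a − 217b = −266.5;  Well 103−Well 101: −21a − 245b = −150.4.
Solving gives a = −0.463451222, b = 0.653601941.
Then c = 2166.1 − a·405326 − b·6205754 = −3866077.93.
At (405783, 6206459): z = −188060.6 + 4056553.7 − 3866077.93 = 2415.1 ft.

2415.1 ft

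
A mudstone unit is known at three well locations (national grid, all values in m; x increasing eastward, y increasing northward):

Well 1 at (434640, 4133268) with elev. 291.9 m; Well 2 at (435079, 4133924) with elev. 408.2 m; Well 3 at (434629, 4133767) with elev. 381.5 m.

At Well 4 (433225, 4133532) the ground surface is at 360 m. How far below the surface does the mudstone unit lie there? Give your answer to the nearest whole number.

Let the plane be z = a·x + b·y + c.
Well 2−Well 1: 439a + 656b = 116.3;  Well 3−Well 1: −11a + 499b = 89.6.
Solving gives a = −0.00328756, b = 0.17948665.
Then c = 291.9 − a·434640 − b·4133268 = −740145.61.
At (433225, 4133532): z_contact = −1424.3 + 741913.8 − 740145.61 = 343.9 m.
Depth below ground = 360 − 343.9 = 16 m.

16 m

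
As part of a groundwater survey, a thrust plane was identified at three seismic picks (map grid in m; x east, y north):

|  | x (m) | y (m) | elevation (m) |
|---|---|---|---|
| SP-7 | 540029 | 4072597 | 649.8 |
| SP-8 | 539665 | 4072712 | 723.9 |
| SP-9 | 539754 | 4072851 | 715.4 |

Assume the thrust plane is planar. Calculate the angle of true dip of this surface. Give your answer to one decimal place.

Two edge vectors: SP-7→SP-8 = (-364, 115, 74.1), SP-7→SP-9 = (-275, 254, 65.6).
Normal n = (SP-7→SP-8) × (SP-7→SP-9) = (-11277.4, 3500.9, -60831).
So ∂z/∂x = −n_x/n_z = −0.18539 and ∂z/∂y = −n_y/n_z = 0.05755.
Gradient magnitude |∇z| = √(a² + b²) = √(0.03437 + 0.00331) = 0.19412.
True dip = arctan(0.19412) = 11.0°, dipping toward ESE (azimuth ≈ 107°).

11.0°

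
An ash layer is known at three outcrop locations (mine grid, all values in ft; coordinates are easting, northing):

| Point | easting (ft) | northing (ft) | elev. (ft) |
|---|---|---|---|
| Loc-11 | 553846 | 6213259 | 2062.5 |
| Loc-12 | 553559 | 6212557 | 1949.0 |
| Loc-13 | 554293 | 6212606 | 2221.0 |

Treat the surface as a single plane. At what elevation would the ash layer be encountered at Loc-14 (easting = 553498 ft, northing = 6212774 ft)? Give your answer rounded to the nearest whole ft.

Two edge vectors: Loc-11→Loc-12 = (-287, -702, -113.5), Loc-11→Loc-13 = (447, -653, 158.5).
Normal n = (Loc-11→Loc-12) × (Loc-11→Loc-13) = (-185382.5, -5245, 501205).
So ∂z/∂easting = −n_x/n_z = 0.36987360 and ∂z/∂northing = −n_y/n_z = 0.01046478.
Intercept c from Loc-11: 2062.5 − 204853.02 − 65020.39 = −267810.90.
At (553498, 6212774): z = 204724.3 + 65015.3 − 267810.90 = 1928.7 ft.

1929 ft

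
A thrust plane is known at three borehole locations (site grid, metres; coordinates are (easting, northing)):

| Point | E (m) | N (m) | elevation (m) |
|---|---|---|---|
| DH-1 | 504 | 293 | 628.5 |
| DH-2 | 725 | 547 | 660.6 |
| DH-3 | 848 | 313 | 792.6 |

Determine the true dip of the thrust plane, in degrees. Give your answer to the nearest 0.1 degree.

Two edge vectors: DH-1→DH-2 = (221, 254, 32.1), DH-1→DH-3 = (344, 20, 164.1).
Normal n = (DH-1→DH-2) × (DH-1→DH-3) = (41039.4, -25223.7, -82956).
So ∂z/∂E = −n_x/n_z = 0.49471 and ∂z/∂N = −n_y/n_z = −0.30406.
Gradient magnitude |∇z| = √(a² + b²) = √(0.24474 + 0.09245) = 0.58068.
True dip = arctan(0.58068) = 30.1°, dipping toward WNW (azimuth ≈ 302°).

30.1°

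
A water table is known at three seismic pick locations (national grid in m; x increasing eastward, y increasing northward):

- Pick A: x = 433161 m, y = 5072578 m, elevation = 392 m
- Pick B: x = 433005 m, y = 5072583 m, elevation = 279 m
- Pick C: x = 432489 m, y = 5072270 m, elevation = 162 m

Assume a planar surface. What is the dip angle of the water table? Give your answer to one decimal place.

Two edge vectors: Pick A→Pick B = (-156, 5, -113), Pick A→Pick C = (-672, -308, -230).
Normal n = (Pick A→Pick B) × (Pick A→Pick C) = (-35954, 40056, 51408).
So ∂z/∂x = −n_x/n_z = 0.69939 and ∂z/∂y = −n_y/n_z = −0.77918.
Gradient magnitude |∇z| = √(a² + b²) = √(0.48914 + 0.60712) = 1.04702.
True dip = arctan(1.04702) = 46.3°, dipping toward NW (azimuth ≈ 318°).

46.3°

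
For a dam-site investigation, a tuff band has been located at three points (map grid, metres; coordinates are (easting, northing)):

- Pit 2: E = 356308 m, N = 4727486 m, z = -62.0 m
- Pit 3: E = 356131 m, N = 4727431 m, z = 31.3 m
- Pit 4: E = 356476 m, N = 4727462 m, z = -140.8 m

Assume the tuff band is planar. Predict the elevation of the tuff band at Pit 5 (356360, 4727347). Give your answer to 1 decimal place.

-69.5 m

Two edge vectors: Pit 2→Pit 3 = (-177, -55, 93.3), Pit 2→Pit 4 = (168, -24, -78.8).
Normal n = (Pit 2→Pit 3) × (Pit 2→Pit 4) = (6573.2, 1726.8, 13488).
So ∂z/∂E = −n_x/n_z = −0.487336892 and ∂z/∂N = −n_y/n_z = −0.128024911.
Intercept c from Pit 2: -62 + 173642.03 + 605235.97 = 778816.01.
At (356360, 4727347): z = −173667.4 − 605218.2 + 778816.01 = -69.5 m.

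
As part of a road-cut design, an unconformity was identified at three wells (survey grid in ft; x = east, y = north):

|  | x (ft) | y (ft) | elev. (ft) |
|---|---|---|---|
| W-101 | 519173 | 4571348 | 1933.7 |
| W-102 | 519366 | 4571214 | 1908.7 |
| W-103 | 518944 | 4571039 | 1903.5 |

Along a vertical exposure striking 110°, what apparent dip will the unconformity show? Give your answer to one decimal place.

4.7°

Two edge vectors: W-101→W-102 = (193, -134, -25), W-101→W-103 = (-229, -309, -30.2).
Normal n = (W-101→W-102) × (W-101→W-103) = (-3678.2, 11553.6, -90323).
So ∂z/∂x = −n_x/n_z = −0.04072 and ∂z/∂y = −n_y/n_z = 0.12791.
Unit vector along 110° is (sin 110°, cos 110°) = (0.9397, -0.3420).
Slope in that direction = a·(0.9397) + b·(-0.3420) = −0.08202.
Apparent dip = arctan|0.08202| = 4.7° (true dip is 7.6°, so apparent ≤ true as expected).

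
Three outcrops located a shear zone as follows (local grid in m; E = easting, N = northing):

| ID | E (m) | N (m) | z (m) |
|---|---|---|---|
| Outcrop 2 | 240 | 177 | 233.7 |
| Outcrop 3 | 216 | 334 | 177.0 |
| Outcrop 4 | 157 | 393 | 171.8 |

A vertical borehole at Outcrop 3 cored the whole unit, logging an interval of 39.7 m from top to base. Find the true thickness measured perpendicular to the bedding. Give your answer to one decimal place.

35.2 m

Let the plane be z = a·E + b·N + c.
Outcrop 3−Outcrop 2: −24a + 157b = −56.7;  Outcrop 4−Outcrop 2: −83a + 216b = −61.9.
Solving gives a = −0.32228, b = −0.41041.
|∇z| = √(a²+b²) = 0.52182, so dip δ = arctan(0.52182) = 27.56°.
True thickness = vertical thickness × cos δ = 39.7 × cos 27.56° = 35.2 m.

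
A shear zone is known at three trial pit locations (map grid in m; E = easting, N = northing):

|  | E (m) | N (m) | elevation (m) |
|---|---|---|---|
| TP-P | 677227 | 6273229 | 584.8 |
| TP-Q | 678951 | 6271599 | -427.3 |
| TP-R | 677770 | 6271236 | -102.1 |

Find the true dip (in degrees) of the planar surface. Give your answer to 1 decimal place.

Let the plane be z = a·E + b·N + c.
TP-Q−TP-P: 1724a − 1630b = −1012.1;  TP-R−TP-P: 543a − 1993b = −686.9.
Solving gives a = −0.35183, b = 0.24880.
Gradient magnitude |∇z| = √(a² + b²) = √(0.12379 + 0.06190) = 0.43091.
True dip = arctan(0.43091) = 23.3°, dipping toward SE (azimuth ≈ 125°).

23.3°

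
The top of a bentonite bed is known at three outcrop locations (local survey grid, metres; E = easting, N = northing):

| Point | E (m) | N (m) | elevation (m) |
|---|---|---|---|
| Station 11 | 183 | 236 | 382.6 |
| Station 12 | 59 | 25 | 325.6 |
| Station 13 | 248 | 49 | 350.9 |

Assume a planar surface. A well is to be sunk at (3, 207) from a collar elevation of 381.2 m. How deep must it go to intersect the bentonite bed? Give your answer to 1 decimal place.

Two edge vectors: Station 11→Station 12 = (-124, -211, -57), Station 11→Station 13 = (65, -187, -31.7).
Normal n = (Station 11→Station 12) × (Station 11→Station 13) = (-3970.3, -7635.8, 36903).
So ∂z/∂E = −n_x/n_z = 0.10759 and ∂z/∂N = −n_y/n_z = 0.20692.
Intercept c from Station 11: 382.6 − 19.69 − 48.83 = 314.08.
At (3, 207): z_contact = 0.32 + 42.83 + 314.08 = 357.23 m.
Depth below ground = 381.2 − 357.23 = 24.0 m.

24.0 m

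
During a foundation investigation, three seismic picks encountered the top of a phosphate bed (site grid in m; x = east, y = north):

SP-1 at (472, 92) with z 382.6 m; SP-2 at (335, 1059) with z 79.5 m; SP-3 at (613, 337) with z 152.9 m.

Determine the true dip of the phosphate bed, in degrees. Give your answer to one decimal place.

44.2°

Two edge vectors: SP-1→SP-2 = (-137, 967, -303.1), SP-1→SP-3 = (141, 245, -229.7).
Normal n = (SP-1→SP-2) × (SP-1→SP-3) = (-147860.4, -74206, -169912).
So ∂z/∂x = −n_x/n_z = −0.87022 and ∂z/∂y = −n_y/n_z = −0.43673.
Gradient magnitude |∇z| = √(a² + b²) = √(0.75728 + 0.19073) = 0.97366.
True dip = arctan(0.97366) = 44.2°, dipping toward ENE (azimuth ≈ 063°).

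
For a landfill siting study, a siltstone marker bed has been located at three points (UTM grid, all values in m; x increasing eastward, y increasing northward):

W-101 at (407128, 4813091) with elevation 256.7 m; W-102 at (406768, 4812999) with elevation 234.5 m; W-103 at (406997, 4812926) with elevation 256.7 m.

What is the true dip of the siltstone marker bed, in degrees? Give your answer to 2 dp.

Let the plane be z = a·x + b·y + c.
W-102−W-101: −360a − 92b = −22.2;  W-103−W-101: −131a − 165b = 0.
Solving gives a = 0.07736, b = −0.06142.
Gradient magnitude |∇z| = √(a² + b²) = √(0.00599 + 0.00377) = 0.09878.
True dip = arctan(0.09878) = 5.64°, dipping toward NW (azimuth ≈ 308°).

5.64°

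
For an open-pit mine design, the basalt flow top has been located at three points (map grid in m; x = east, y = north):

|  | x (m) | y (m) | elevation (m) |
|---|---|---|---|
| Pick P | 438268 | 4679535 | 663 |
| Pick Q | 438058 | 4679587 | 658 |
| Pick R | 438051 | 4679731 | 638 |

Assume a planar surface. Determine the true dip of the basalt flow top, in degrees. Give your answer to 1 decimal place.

Let the plane be z = a·x + b·y + c.
Pick Q−Pick P: −210a + 52b = −5;  Pick R−Pick P: −217a + 196b = −25.
Solving gives a = −0.01071, b = −0.13941.
Gradient magnitude |∇z| = √(a² + b²) = √(0.00011 + 0.01944) = 0.13982.
True dip = arctan(0.13982) = 8.0°, dipping toward N (azimuth ≈ 004°).

8.0°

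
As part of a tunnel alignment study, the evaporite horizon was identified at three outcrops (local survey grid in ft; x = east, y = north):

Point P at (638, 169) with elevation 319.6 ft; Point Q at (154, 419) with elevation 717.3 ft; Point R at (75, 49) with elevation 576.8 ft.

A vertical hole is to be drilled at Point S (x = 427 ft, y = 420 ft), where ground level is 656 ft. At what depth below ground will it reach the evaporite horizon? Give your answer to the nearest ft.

Two edge vectors: Point P→Point Q = (-484, 250, 397.7), Point P→Point R = (-563, -120, 257.2).
Normal n = (Point P→Point Q) × (Point P→Point R) = (112024, -99420.3, 198830).
So ∂z/∂x = −n_x/n_z = −0.56342 and ∂z/∂y = −n_y/n_z = 0.50003.
Intercept c from Point P: 319.6 + 359.46 − 84.50 = 594.55.
At (427, 420): z_contact = −240.6 + 210.0 + 594.55 = 564.0 ft.
Depth below ground = 656 − 564.0 = 92 ft.

92 ft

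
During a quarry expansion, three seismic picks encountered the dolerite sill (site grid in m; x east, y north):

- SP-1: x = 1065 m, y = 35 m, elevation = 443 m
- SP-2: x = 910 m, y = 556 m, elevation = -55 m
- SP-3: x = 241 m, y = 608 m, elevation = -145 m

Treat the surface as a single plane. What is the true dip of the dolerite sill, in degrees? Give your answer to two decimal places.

Two edge vectors: SP-1→SP-2 = (-155, 521, -498), SP-1→SP-3 = (-824, 573, -588).
Normal n = (SP-1→SP-2) × (SP-1→SP-3) = (-20994, 319212, 340489).
So ∂z/∂x = −n_x/n_z = 0.06166 and ∂z/∂y = −n_y/n_z = −0.93751.
Gradient magnitude |∇z| = √(a² + b²) = √(0.00380 + 0.87893) = 0.93954.
True dip = arctan(0.93954) = 43.21°, dipping toward N (azimuth ≈ 356°).

43.21°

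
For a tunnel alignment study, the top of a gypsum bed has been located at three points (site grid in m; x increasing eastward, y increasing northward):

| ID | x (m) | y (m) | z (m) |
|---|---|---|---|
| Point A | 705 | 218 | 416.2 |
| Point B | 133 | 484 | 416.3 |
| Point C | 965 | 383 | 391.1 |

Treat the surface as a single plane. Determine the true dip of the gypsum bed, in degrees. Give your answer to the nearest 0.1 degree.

5.5°

Two edge vectors: Point A→Point B = (-572, 266, 0.1), Point A→Point C = (260, 165, -25.1).
Normal n = (Point A→Point B) × (Point A→Point C) = (-6693.1, -14331.2, -163540).
So ∂z/∂x = −n_x/n_z = −0.04093 and ∂z/∂y = −n_y/n_z = −0.08763.
Gradient magnitude |∇z| = √(a² + b²) = √(0.00167 + 0.00768) = 0.09672.
True dip = arctan(0.09672) = 5.5°, dipping toward NNE (azimuth ≈ 025°).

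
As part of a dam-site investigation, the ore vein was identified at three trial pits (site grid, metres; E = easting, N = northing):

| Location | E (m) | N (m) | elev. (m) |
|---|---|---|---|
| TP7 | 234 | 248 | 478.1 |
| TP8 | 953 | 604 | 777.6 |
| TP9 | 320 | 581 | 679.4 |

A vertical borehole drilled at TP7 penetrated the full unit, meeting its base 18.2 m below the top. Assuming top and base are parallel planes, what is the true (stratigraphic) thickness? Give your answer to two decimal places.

15.71 m

Two edge vectors: TP7→TP8 = (719, 356, 299.5), TP7→TP9 = (86, 333, 201.3).
Normal n = (TP7→TP8) × (TP7→TP9) = (-28070.7, -118977.7, 208811).
So ∂z/∂E = −n_x/n_z = 0.13443 and ∂z/∂N = −n_y/n_z = 0.56979.
|∇z| = √(a²+b²) = 0.58543, so dip δ = arctan(0.58543) = 30.35°.
True thickness = vertical thickness × cos δ = 18.2 × cos 30.35° = 15.71 m.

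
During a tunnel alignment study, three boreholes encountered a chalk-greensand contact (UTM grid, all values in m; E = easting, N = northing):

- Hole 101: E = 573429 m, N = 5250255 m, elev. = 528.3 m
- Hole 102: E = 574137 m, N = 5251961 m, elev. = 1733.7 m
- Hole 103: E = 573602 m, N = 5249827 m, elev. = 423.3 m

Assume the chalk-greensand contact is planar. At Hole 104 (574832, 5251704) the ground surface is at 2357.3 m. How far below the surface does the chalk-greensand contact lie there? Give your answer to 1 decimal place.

Two edge vectors: Hole 101→Hole 102 = (708, 1706, 1205.4), Hole 101→Hole 103 = (173, -428, -105).
Normal n = (Hole 101→Hole 102) × (Hole 101→Hole 103) = (336781.2, 282874.2, -598162).
So ∂z/∂E = −n_x/n_z = 0.563026739 and ∂z/∂N = −n_y/n_z = 0.472905668.
Intercept c from Hole 101: 528.3 − 322855.86 − 2482875.35 = −2805202.91.
At (574832, 5251704): z_contact = 323645.79 + 2483560.59 − 2805202.91 = 2003.47 m.
Depth below ground = 2357.3 − 2003.47 = 353.8 m.

353.8 m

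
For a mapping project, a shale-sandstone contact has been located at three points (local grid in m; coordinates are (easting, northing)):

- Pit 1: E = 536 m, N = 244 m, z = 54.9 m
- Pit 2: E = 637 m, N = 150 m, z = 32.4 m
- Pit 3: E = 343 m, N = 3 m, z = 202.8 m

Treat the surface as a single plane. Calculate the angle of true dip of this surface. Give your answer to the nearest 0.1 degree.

Two edge vectors: Pit 1→Pit 2 = (101, -94, -22.5), Pit 1→Pit 3 = (-193, -241, 147.9).
Normal n = (Pit 1→Pit 2) × (Pit 1→Pit 3) = (-19325.1, -10595.4, -42483).
So ∂z/∂E = −n_x/n_z = −0.45489 and ∂z/∂N = −n_y/n_z = −0.24940.
Gradient magnitude |∇z| = √(a² + b²) = √(0.20693 + 0.06220) = 0.51877.
True dip = arctan(0.51877) = 27.4°, dipping toward ENE (azimuth ≈ 061°).

27.4°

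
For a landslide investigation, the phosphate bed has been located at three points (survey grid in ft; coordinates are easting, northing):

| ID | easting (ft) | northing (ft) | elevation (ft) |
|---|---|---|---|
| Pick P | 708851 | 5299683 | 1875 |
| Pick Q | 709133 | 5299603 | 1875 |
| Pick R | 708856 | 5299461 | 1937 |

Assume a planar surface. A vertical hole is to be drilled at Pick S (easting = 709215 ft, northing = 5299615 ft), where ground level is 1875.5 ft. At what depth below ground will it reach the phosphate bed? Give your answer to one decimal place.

10.4 ft

Two edge vectors: Pick P→Pick Q = (282, -80, 0), Pick P→Pick R = (5, -222, 62).
Normal n = (Pick P→Pick Q) × (Pick P→Pick R) = (-4960, -17484, -62204).
So ∂z/∂easting = −n_x/n_z = −0.079737637 and ∂z/∂northing = −n_y/n_z = −0.281075172.
Intercept c from Pick P: 1875 + 56522.10 + 1489609.31 = 1548006.41.
At (709215, 5299615): z_contact = −56551.13 − 1489590.20 + 1548006.41 = 1865.09 ft.
Depth below ground = 1875.5 − 1865.09 = 10.4 ft.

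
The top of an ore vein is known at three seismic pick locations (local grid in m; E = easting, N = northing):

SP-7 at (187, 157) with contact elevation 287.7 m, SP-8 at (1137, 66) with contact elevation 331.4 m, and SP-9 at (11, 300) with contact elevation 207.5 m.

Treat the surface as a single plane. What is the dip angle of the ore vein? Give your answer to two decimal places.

Two edge vectors: SP-7→SP-8 = (950, -91, 43.7), SP-7→SP-9 = (-176, 143, -80.2).
Normal n = (SP-7→SP-8) × (SP-7→SP-9) = (1049.1, 68498.8, 119834).
So ∂z/∂E = −n_x/n_z = −0.00875 and ∂z/∂N = −n_y/n_z = −0.57161.
Gradient magnitude |∇z| = √(a² + b²) = √(0.00008 + 0.32674) = 0.57168.
True dip = arctan(0.57168) = 29.76°, dipping toward N (azimuth ≈ 001°).

29.76°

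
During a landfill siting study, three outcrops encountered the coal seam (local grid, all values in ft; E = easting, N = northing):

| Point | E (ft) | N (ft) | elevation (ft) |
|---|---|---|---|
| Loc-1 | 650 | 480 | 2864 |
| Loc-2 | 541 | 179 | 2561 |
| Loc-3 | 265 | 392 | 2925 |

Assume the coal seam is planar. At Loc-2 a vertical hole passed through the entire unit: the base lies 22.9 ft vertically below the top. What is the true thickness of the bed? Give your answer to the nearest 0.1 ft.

14.4 ft

Two edge vectors: Loc-1→Loc-2 = (-109, -301, -303), Loc-1→Loc-3 = (-385, -88, 61).
Normal n = (Loc-1→Loc-2) × (Loc-1→Loc-3) = (-45025, 123304, -106293).
So ∂z/∂E = −n_x/n_z = −0.42359 and ∂z/∂N = −n_y/n_z = 1.16004.
|∇z| = √(a²+b²) = 1.23496, so dip δ = arctan(1.23496) = 51.00°.
True thickness = vertical thickness × cos δ = 22.9 × cos 51.00° = 14.4 ft.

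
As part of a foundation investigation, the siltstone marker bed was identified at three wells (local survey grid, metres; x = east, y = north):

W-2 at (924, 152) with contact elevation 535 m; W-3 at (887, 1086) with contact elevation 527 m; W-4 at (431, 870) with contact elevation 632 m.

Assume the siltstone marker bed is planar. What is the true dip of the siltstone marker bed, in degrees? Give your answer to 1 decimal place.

12.6°

Two edge vectors: W-2→W-3 = (-37, 934, -8), W-2→W-4 = (-493, 718, 97).
Normal n = (W-2→W-3) × (W-2→W-4) = (96342, 7533, 433896).
So ∂z/∂x = −n_x/n_z = −0.22204 and ∂z/∂y = −n_y/n_z = −0.01736.
Gradient magnitude |∇z| = √(a² + b²) = √(0.04930 + 0.00030) = 0.22272.
True dip = arctan(0.22272) = 12.6°, dipping toward E (azimuth ≈ 086°).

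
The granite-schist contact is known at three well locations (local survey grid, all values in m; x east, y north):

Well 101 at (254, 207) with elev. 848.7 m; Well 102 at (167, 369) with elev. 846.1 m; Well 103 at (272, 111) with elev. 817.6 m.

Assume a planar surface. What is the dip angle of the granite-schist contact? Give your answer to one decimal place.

Two edge vectors: Well 101→Well 102 = (-87, 162, -2.6), Well 101→Well 103 = (18, -96, -31.1).
Normal n = (Well 101→Well 102) × (Well 101→Well 103) = (-5287.8, -2752.5, 5436).
So ∂z/∂x = −n_x/n_z = 0.97274 and ∂z/∂y = −n_y/n_z = 0.50635.
Gradient magnitude |∇z| = √(a² + b²) = √(0.94622 + 0.25639) = 1.09663.
True dip = arctan(1.09663) = 47.6°, dipping toward WSW (azimuth ≈ 243°).

47.6°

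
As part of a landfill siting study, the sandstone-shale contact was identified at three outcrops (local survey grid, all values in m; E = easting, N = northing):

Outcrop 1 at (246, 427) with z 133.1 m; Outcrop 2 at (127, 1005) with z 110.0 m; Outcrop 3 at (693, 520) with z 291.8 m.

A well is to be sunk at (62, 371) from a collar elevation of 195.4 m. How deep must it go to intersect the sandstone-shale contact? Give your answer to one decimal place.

128.2 m

Two edge vectors: Outcrop 1→Outcrop 2 = (-119, 578, -23.1), Outcrop 1→Outcrop 3 = (447, 93, 158.7).
Normal n = (Outcrop 1→Outcrop 2) × (Outcrop 1→Outcrop 3) = (93876.9, 8559.6, -269433).
So ∂z/∂E = −n_x/n_z = 0.348424 and ∂z/∂N = −n_y/n_z = 0.031769.
Intercept c from Outcrop 1: 133.1 − 85.71 − 13.57 = 33.82.
At (62, 371): z_contact = 21.60 + 11.79 + 33.82 = 67.21 m.
Depth below ground = 195.4 − 67.21 = 128.2 m.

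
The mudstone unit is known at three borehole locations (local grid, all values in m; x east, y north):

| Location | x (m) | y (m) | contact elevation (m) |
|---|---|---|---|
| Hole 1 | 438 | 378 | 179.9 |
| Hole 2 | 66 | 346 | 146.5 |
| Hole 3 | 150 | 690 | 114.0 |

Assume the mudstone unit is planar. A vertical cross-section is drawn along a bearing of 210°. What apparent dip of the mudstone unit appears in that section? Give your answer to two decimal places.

3.03°

Two edge vectors: Hole 1→Hole 2 = (-372, -32, -33.4), Hole 1→Hole 3 = (-288, 312, -65.9).
Normal n = (Hole 1→Hole 2) × (Hole 1→Hole 3) = (12529.6, -14895.6, -125280).
So ∂z/∂x = −n_x/n_z = 0.10001 and ∂z/∂y = −n_y/n_z = −0.11890.
Unit vector along 210° is (sin 210°, cos 210°) = (-0.5000, -0.8660).
Slope in that direction = a·(-0.5000) + b·(-0.8660) = 0.05296.
Apparent dip = arctan|0.05296| = 3.03° (true dip is 8.8°, so apparent ≤ true as expected).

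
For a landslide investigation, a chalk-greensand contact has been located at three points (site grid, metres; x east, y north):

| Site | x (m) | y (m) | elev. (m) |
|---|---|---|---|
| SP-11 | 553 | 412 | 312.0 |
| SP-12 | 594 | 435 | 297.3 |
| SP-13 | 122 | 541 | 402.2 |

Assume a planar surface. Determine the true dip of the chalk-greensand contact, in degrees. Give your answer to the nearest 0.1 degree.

Two edge vectors: SP-11→SP-12 = (41, 23, -14.7), SP-11→SP-13 = (-431, 129, 90.2).
Normal n = (SP-11→SP-12) × (SP-11→SP-13) = (3970.9, 2637.5, 15202).
So ∂z/∂x = −n_x/n_z = −0.26121 and ∂z/∂y = −n_y/n_z = −0.17350.
Gradient magnitude |∇z| = √(a² + b²) = √(0.06823 + 0.03010) = 0.31358.
True dip = arctan(0.31358) = 17.4°, dipping toward ENE (azimuth ≈ 056°).

17.4°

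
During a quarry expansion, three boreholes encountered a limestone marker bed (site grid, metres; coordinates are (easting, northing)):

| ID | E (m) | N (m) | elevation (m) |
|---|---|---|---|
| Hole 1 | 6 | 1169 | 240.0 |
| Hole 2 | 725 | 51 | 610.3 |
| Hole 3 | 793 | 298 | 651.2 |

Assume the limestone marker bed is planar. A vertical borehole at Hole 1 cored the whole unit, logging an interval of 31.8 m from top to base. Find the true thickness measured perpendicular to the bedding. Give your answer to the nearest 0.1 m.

Two edge vectors: Hole 1→Hole 2 = (719, -1118, 370.3), Hole 1→Hole 3 = (787, -871, 411.2).
Normal n = (Hole 1→Hole 2) × (Hole 1→Hole 3) = (-137190.3, -4226.7, 253617).
So ∂z/∂E = −n_x/n_z = 0.54093 and ∂z/∂N = −n_y/n_z = 0.01667.
|∇z| = √(a²+b²) = 0.54119, so dip δ = arctan(0.54119) = 28.42°.
True thickness = vertical thickness × cos δ = 31.8 × cos 28.42° = 28.0 m.

28.0 m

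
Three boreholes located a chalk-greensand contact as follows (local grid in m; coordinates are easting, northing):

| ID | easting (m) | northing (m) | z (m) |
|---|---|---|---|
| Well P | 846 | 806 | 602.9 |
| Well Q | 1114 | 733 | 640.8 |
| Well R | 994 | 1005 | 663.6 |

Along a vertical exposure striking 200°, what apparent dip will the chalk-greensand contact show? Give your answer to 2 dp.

12.41°

Two edge vectors: Well P→Well Q = (268, -73, 37.9), Well P→Well R = (148, 199, 60.7).
Normal n = (Well P→Well Q) × (Well P→Well R) = (-11973.2, -10658.4, 64136).
So ∂z/∂easting = −n_x/n_z = 0.18668 and ∂z/∂northing = −n_y/n_z = 0.16618.
Unit vector along 200° is (sin 200°, cos 200°) = (-0.3420, -0.9397).
Slope in that direction = a·(-0.3420) + b·(-0.9397) = −0.22001.
Apparent dip = arctan|0.22001| = 12.41° (true dip is 14.0°, so apparent ≤ true as expected).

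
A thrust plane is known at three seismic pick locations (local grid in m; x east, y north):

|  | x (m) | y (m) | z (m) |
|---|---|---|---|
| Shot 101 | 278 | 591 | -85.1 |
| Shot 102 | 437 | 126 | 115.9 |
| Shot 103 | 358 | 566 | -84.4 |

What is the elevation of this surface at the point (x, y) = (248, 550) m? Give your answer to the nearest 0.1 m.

Two edge vectors: Shot 101→Shot 102 = (159, -465, 201), Shot 101→Shot 103 = (80, -25, 0.7).
Normal n = (Shot 101→Shot 102) × (Shot 101→Shot 103) = (4699.5, 15968.7, 33225).
So ∂z/∂x = −n_x/n_z = −0.14144 and ∂z/∂y = −n_y/n_z = −0.48062.
Intercept c from Shot 101: -85.1 + 39.32 + 284.05 = 238.27.
At (248, 550): z = −35.1 − 264.3 + 238.27 = -61.2 m.

-61.2 m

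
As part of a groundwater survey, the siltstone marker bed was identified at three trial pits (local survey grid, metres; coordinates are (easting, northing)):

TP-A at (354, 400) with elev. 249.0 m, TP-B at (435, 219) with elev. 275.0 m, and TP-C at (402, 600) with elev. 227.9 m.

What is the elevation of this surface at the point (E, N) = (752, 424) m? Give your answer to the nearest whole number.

Two edge vectors: TP-A→TP-B = (81, -181, 26), TP-A→TP-C = (48, 200, -21.1).
Normal n = (TP-A→TP-B) × (TP-A→TP-C) = (-1380.9, 2957.1, 24888).
So ∂z/∂E = −n_x/n_z = 0.05548 and ∂z/∂N = −n_y/n_z = −0.11882.
Intercept c from TP-A: 249 − 19.64 + 47.53 = 276.88.
At (752, 424): z = 41.7 − 50.4 + 276.88 = 268.2 m.

268 m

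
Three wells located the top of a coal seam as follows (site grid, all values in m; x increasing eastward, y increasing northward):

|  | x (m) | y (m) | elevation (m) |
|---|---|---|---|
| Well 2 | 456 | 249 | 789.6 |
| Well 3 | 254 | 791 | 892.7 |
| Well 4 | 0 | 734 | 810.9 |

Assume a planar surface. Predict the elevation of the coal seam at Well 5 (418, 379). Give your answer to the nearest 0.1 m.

Two edge vectors: Well 2→Well 3 = (-202, 542, 103.1), Well 2→Well 4 = (-456, 485, 21.3).
Normal n = (Well 2→Well 3) × (Well 2→Well 4) = (-38458.9, -42711, 149182).
So ∂z/∂x = −n_x/n_z = 0.25780 and ∂z/∂y = −n_y/n_z = 0.28630.
Intercept c from Well 2: 789.6 − 117.56 − 71.29 = 600.75.
At (418, 379): z = 107.8 + 108.5 + 600.75 = 817.0 m.

817.0 m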